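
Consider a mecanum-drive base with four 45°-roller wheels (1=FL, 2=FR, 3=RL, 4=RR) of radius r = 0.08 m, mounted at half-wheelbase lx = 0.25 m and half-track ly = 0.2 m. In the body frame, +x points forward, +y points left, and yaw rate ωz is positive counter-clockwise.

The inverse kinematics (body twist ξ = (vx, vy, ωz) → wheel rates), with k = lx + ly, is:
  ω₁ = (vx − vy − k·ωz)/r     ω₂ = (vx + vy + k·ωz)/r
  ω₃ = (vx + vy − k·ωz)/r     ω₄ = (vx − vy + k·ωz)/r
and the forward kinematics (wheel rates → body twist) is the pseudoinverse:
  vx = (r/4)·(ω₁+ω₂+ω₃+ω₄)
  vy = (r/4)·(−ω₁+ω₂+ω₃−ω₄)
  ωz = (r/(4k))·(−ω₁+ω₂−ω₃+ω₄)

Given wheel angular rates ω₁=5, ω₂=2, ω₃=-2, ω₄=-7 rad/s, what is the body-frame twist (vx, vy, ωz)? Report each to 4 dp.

(-0.0400, 0.0400, -0.3556)

k = lx + ly = 0.25 + 0.2 = 0.4500
ω₁+ω₂+ω₃+ω₄ = -2.0000  →  vx = (0.08/4)·-2.0000 = -0.0400
−ω₁+ω₂+ω₃−ω₄ = 2.0000  →  vy = (0.08/4)·2.0000 = 0.0400
−ω₁+ω₂−ω₃+ω₄ = -8.0000  →  ωz = (0.08/1.8000)·-8.0000 = -0.3556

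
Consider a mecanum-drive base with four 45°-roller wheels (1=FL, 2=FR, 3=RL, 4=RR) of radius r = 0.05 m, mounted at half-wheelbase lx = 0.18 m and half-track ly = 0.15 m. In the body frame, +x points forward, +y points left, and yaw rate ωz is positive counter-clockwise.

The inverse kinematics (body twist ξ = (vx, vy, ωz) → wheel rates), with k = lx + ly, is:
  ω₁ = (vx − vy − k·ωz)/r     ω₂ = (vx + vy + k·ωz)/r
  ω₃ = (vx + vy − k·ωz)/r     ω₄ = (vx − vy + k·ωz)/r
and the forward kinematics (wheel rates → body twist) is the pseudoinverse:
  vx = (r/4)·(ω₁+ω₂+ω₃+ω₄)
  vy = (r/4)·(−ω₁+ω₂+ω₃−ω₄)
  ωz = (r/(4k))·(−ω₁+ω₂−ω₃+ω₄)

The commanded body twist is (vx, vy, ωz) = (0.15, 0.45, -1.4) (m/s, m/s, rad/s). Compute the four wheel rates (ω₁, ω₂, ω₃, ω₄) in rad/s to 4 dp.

k = lx + ly = 0.18 + 0.15 = 0.3300;  k·ωz = 0.3300·-1.4 = -0.4620
ω₁ (FL) = (vx − vy − k·ωz)/r = 0.1620/0.05 = 3.2400
ω₂ (FR) = (vx + vy + k·ωz)/r = 0.1380/0.05 = 2.7600
ω₃ (RL) = (vx + vy − k·ωz)/r = 1.0620/0.05 = 21.2400
ω₄ (RR) = (vx − vy + k·ωz)/r = -0.7620/0.05 = -15.2400

(3.2400, 2.7600, 21.2400, -15.2400)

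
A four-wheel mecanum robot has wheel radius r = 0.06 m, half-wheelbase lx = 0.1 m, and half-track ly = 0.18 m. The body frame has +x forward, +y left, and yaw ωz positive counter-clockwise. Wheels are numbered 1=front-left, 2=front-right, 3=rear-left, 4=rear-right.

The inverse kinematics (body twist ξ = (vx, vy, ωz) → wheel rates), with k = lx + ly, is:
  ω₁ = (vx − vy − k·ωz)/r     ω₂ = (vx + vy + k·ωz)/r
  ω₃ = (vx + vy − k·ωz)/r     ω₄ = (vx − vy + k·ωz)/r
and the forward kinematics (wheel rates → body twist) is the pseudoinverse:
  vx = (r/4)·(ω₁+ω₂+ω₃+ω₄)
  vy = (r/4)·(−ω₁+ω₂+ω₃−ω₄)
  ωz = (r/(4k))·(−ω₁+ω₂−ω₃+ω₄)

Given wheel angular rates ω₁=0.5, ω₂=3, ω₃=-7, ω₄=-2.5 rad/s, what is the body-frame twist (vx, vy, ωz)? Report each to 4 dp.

k = lx + ly = 0.1 + 0.18 = 0.2800
ω₁+ω₂+ω₃+ω₄ = -6.0000  →  vx = (0.06/4)·-6.0000 = -0.0900
−ω₁+ω₂+ω₃−ω₄ = -2.0000  →  vy = (0.06/4)·-2.0000 = -0.0300
−ω₁+ω₂−ω₃+ω₄ = 7.0000  →  ωz = (0.06/1.1200)·7.0000 = 0.3750

(-0.0900, -0.0300, 0.3750)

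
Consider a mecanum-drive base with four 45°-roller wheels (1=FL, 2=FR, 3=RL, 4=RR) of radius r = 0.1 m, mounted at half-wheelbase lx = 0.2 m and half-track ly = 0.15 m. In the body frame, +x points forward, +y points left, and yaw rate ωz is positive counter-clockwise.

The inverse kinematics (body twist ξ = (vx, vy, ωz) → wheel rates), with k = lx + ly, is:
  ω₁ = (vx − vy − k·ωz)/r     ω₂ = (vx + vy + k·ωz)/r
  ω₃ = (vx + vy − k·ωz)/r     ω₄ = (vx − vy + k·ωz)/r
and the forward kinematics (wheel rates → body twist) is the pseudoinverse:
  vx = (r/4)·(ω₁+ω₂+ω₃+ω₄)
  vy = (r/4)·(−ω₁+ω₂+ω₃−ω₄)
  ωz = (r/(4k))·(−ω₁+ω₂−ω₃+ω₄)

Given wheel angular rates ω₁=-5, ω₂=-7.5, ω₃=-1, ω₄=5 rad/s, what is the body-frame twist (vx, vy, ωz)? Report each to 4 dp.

(-0.2125, -0.2125, 0.2500)

k = lx + ly = 0.2 + 0.15 = 0.3500
ω₁+ω₂+ω₃+ω₄ = -8.5000  →  vx = (0.1/4)·-8.5000 = -0.2125
−ω₁+ω₂+ω₃−ω₄ = -8.5000  →  vy = (0.1/4)·-8.5000 = -0.2125
−ω₁+ω₂−ω₃+ω₄ = 3.5000  →  ωz = (0.1/1.4000)·3.5000 = 0.2500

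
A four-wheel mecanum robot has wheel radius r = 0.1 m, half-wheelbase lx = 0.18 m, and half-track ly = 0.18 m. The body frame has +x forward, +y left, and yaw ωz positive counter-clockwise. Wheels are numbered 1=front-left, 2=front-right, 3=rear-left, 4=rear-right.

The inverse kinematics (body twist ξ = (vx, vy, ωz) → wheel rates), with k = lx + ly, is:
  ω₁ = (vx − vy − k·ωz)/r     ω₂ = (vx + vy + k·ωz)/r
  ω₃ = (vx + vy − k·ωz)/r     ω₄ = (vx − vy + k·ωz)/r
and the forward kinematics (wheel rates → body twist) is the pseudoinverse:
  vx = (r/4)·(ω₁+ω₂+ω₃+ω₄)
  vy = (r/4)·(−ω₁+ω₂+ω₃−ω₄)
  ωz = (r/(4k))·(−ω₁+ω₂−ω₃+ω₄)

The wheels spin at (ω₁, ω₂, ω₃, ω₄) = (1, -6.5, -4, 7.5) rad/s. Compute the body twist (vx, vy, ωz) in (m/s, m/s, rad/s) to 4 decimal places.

k = lx + ly = 0.18 + 0.18 = 0.3600
ω₁+ω₂+ω₃+ω₄ = -2.0000  →  vx = (0.1/4)·-2.0000 = -0.0500
−ω₁+ω₂+ω₃−ω₄ = -19.0000  →  vy = (0.1/4)·-19.0000 = -0.4750
−ω₁+ω₂−ω₃+ω₄ = 4.0000  →  ωz = (0.1/1.4400)·4.0000 = 0.2778

(-0.0500, -0.4750, 0.2778)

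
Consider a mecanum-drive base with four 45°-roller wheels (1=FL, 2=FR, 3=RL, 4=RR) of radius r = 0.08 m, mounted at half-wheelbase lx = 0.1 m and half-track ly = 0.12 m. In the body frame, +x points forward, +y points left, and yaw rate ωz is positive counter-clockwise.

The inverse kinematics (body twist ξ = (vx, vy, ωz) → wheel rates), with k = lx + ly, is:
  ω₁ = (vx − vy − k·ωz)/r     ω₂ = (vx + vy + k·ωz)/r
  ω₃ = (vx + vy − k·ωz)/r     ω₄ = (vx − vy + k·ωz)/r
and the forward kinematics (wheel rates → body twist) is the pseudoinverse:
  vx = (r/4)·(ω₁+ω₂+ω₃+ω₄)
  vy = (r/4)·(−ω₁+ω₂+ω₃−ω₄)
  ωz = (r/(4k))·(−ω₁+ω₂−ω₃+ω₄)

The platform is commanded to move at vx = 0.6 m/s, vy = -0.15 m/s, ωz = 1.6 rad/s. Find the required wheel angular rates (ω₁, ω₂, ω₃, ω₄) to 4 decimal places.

(4.9750, 10.0250, 1.2250, 13.7750)

k = lx + ly = 0.1 + 0.12 = 0.2200;  k·ωz = 0.2200·1.6 = 0.3520
ω₁ (FL) = (vx − vy − k·ωz)/r = 0.3980/0.08 = 4.9750
ω₂ (FR) = (vx + vy + k·ωz)/r = 0.8020/0.08 = 10.0250
ω₃ (RL) = (vx + vy − k·ωz)/r = 0.0980/0.08 = 1.2250
ω₄ (RR) = (vx − vy + k·ωz)/r = 1.1020/0.08 = 13.7750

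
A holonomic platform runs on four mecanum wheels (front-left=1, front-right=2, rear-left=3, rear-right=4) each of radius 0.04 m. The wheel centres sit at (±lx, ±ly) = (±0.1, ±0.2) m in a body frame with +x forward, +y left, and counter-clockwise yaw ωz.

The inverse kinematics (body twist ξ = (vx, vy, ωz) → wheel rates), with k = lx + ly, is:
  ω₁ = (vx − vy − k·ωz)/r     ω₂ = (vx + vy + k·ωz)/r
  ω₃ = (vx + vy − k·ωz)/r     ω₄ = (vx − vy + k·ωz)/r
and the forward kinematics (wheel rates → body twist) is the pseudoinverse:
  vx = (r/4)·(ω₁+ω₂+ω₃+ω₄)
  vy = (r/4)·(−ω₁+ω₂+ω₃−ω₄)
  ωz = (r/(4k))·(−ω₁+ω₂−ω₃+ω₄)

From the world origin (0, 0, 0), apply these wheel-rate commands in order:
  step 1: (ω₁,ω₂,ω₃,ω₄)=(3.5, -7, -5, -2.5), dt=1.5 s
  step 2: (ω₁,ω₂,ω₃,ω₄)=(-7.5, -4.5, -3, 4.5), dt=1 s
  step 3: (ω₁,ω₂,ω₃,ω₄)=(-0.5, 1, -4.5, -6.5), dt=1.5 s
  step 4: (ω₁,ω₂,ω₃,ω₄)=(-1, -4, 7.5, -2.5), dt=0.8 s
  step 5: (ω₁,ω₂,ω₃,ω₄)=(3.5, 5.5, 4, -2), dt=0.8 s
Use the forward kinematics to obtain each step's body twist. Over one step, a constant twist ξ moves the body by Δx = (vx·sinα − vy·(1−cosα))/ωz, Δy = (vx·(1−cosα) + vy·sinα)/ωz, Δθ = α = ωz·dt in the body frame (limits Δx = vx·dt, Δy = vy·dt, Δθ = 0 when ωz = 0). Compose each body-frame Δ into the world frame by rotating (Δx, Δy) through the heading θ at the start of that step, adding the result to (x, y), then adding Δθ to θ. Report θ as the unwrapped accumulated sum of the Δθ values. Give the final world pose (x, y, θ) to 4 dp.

step 1: ξ=(vx,vy,ωz)=(-0.1100, -0.1300, -0.2667), dt=1.5 → body Δ=(-0.1991, -0.1573, -0.4000) → world pose (-0.1991, -0.1573, -0.4000)
step 2: ξ=(vx,vy,ωz)=(-0.1050, -0.0450, 0.3500), dt=1.0 → body Δ=(-0.0951, -0.0623, 0.3500) → world pose (-0.3109, -0.1776, -0.0500)
step 3: ξ=(vx,vy,ωz)=(-0.1050, 0.0350, -0.0167), dt=1.5 → body Δ=(-0.1568, 0.0545, -0.0250) → world pose (-0.4648, -0.1154, -0.0750)
step 4: ξ=(vx,vy,ωz)=(0.0000, 0.0700, -0.4333), dt=0.8 → body Δ=(0.0096, 0.0549, -0.3467) → world pose (-0.4512, -0.0614, -0.4217)
step 5: ξ=(vx,vy,ωz)=(0.1100, 0.0800, -0.1333), dt=0.8 → body Δ=(0.0912, 0.0592, -0.1067) → world pose (-0.3437, -0.0447, -0.5283)

(-0.3437, -0.0447, -0.5283)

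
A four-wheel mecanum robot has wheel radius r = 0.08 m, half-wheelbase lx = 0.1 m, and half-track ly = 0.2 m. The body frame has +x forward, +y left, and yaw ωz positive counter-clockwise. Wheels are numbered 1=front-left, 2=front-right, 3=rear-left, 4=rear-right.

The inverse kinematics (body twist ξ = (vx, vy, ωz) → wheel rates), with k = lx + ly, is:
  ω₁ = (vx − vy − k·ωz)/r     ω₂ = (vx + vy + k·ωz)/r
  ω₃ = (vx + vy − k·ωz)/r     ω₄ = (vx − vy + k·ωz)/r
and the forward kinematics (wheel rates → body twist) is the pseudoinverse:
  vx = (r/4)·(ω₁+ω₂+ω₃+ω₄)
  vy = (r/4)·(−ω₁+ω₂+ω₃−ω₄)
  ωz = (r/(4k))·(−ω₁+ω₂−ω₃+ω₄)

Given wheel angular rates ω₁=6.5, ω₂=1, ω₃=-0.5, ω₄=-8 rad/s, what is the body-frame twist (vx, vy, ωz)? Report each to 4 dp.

k = lx + ly = 0.1 + 0.2 = 0.3000
ω₁+ω₂+ω₃+ω₄ = -1.0000  →  vx = (0.08/4)·-1.0000 = -0.0200
−ω₁+ω₂+ω₃−ω₄ = 2.0000  →  vy = (0.08/4)·2.0000 = 0.0400
−ω₁+ω₂−ω₃+ω₄ = -13.0000  →  ωz = (0.08/1.2000)·-13.0000 = -0.8667

(-0.0200, 0.0400, -0.8667)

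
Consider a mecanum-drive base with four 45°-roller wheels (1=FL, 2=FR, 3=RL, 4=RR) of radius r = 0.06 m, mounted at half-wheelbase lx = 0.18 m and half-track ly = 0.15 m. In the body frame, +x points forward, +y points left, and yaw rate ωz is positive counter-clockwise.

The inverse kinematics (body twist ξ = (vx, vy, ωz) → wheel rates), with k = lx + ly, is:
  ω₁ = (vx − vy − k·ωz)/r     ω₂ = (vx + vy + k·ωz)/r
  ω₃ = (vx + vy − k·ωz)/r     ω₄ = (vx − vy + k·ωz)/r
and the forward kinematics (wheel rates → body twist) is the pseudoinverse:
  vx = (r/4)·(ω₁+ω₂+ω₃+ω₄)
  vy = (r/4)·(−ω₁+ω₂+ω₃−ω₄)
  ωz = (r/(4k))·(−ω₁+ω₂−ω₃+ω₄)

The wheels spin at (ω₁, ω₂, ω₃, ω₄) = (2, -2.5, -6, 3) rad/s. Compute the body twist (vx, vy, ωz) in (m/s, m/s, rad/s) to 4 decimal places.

(-0.0525, -0.2025, 0.2045)

k = lx + ly = 0.18 + 0.15 = 0.3300
ω₁+ω₂+ω₃+ω₄ = -3.5000  →  vx = (0.06/4)·-3.5000 = -0.0525
−ω₁+ω₂+ω₃−ω₄ = -13.5000  →  vy = (0.06/4)·-13.5000 = -0.2025
−ω₁+ω₂−ω₃+ω₄ = 4.5000  →  ωz = (0.06/1.3200)·4.5000 = 0.2045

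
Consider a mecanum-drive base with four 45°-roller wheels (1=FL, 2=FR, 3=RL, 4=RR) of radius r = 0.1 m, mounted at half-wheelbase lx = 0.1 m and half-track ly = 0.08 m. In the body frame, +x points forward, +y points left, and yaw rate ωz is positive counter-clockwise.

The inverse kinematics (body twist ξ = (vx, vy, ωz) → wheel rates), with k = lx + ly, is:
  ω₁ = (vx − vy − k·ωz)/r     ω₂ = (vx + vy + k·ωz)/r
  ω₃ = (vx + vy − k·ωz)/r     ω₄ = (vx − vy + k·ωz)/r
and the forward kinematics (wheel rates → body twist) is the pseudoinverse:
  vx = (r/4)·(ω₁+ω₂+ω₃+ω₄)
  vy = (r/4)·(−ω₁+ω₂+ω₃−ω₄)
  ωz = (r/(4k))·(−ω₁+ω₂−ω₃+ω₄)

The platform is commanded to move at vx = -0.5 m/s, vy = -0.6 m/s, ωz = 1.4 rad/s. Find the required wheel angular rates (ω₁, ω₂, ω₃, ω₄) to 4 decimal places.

(-1.5200, -8.4800, -13.5200, 3.5200)

k = lx + ly = 0.1 + 0.08 = 0.1800;  k·ωz = 0.1800·1.4 = 0.2520
ω₁ (FL) = (vx − vy − k·ωz)/r = -0.1520/0.1 = -1.5200
ω₂ (FR) = (vx + vy + k·ωz)/r = -0.8480/0.1 = -8.4800
ω₃ (RL) = (vx + vy − k·ωz)/r = -1.3520/0.1 = -13.5200
ω₄ (RR) = (vx − vy + k·ωz)/r = 0.3520/0.1 = 3.5200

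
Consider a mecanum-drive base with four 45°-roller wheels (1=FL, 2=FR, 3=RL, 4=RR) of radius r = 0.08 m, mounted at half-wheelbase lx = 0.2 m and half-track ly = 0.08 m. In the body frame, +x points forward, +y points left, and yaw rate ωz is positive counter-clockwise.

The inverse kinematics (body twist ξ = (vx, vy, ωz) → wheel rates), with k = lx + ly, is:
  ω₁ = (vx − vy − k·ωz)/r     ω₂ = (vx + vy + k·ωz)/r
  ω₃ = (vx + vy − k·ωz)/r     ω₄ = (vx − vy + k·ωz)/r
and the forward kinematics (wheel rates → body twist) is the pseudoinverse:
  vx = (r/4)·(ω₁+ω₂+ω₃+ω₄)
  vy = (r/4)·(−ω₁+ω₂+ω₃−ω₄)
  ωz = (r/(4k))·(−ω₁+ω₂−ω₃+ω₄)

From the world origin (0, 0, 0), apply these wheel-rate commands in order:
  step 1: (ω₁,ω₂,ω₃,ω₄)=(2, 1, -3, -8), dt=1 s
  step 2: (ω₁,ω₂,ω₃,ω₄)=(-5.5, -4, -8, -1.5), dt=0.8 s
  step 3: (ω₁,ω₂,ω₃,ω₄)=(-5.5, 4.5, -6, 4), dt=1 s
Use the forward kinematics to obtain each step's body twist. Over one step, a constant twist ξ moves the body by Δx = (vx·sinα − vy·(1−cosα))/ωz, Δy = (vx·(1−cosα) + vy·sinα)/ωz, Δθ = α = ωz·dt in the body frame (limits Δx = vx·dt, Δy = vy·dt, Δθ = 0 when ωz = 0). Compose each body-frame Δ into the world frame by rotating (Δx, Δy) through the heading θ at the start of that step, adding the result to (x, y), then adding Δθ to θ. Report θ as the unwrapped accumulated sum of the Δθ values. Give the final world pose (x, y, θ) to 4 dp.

(-0.4899, 0.0563, 1.4571)

step 1: ξ=(vx,vy,ωz)=(-0.1600, 0.0800, -0.4286), dt=1.0 → body Δ=(-0.1383, 0.1113, -0.4286) → world pose (-0.1383, 0.1113, -0.4286)
step 2: ξ=(vx,vy,ωz)=(-0.3800, -0.1000, 0.5714), dt=0.8 → body Δ=(-0.2756, -0.1455, 0.4571) → world pose (-0.4494, 0.0935, 0.0286)
step 3: ξ=(vx,vy,ωz)=(-0.0600, 0.0000, 1.4286), dt=1.0 → body Δ=(-0.0416, -0.0360, 1.4286) → world pose (-0.4899, 0.0563, 1.4571)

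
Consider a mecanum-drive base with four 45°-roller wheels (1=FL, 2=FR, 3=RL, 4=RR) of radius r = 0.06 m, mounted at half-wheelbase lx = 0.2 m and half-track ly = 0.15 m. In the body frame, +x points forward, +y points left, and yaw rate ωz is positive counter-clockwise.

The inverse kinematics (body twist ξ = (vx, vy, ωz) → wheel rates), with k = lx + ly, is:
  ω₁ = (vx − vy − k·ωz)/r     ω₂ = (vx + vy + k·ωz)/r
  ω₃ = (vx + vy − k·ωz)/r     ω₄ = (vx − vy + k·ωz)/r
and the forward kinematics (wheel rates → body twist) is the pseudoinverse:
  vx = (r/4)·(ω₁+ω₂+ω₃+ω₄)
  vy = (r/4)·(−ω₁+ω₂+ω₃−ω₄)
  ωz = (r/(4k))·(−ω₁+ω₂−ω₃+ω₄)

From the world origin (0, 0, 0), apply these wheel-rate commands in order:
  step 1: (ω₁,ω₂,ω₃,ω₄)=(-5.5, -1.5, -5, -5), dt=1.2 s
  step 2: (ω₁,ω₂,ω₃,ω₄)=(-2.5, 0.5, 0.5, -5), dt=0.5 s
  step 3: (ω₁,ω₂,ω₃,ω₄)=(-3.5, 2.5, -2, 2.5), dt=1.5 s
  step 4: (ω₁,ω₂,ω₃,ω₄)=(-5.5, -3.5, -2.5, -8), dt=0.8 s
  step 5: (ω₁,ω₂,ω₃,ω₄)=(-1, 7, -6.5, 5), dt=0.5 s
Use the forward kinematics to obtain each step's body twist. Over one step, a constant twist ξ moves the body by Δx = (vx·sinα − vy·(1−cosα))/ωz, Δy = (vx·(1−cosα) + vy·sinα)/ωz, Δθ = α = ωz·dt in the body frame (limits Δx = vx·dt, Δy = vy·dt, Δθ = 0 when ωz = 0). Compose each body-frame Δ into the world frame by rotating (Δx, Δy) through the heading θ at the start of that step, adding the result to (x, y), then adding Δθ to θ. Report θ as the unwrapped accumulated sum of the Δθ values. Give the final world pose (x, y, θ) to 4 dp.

(-0.5856, 0.0314, 1.1250)

step 1: ξ=(vx,vy,ωz)=(-0.2550, 0.0600, 0.1714), dt=1.2 → body Δ=(-0.3112, 0.0401, 0.2057) → world pose (-0.3112, 0.0401, 0.2057)
step 2: ξ=(vx,vy,ωz)=(-0.0975, 0.1275, -0.1071), dt=0.5 → body Δ=(-0.0470, 0.0650, -0.0536) → world pose (-0.3705, 0.0942, 0.1521)
step 3: ξ=(vx,vy,ωz)=(-0.0075, 0.0225, 0.4500), dt=1.5 → body Δ=(-0.0214, 0.0276, 0.6750) → world pose (-0.3959, 0.1182, 0.8271)
step 4: ξ=(vx,vy,ωz)=(-0.2925, 0.1125, -0.1500), dt=0.8 → body Δ=(-0.2280, 0.1038, -0.1200) → world pose (-0.6266, 0.0206, 0.7071)
step 5: ξ=(vx,vy,ωz)=(0.0675, -0.0525, 0.8357), dt=0.5 → body Δ=(0.0382, -0.0185, 0.4179) → world pose (-0.5856, 0.0314, 1.1250)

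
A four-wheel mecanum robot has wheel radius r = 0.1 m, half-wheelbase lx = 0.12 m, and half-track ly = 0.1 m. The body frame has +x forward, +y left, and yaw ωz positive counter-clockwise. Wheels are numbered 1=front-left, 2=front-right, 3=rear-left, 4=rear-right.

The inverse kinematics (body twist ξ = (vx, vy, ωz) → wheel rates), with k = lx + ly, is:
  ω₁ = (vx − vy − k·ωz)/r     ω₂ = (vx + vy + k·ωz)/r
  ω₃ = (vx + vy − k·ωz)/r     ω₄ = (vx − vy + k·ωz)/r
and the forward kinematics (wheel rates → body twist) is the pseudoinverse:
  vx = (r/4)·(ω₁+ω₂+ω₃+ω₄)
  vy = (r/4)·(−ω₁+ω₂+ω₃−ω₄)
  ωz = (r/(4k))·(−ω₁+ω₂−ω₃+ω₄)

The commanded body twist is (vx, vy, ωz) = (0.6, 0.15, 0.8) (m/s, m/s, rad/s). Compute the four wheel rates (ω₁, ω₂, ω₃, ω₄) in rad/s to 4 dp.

(2.7400, 9.2600, 5.7400, 6.2600)

k = lx + ly = 0.12 + 0.1 = 0.2200;  k·ωz = 0.2200·0.8 = 0.1760
ω₁ (FL) = (vx − vy − k·ωz)/r = 0.2740/0.1 = 2.7400
ω₂ (FR) = (vx + vy + k·ωz)/r = 0.9260/0.1 = 9.2600
ω₃ (RL) = (vx + vy − k·ωz)/r = 0.5740/0.1 = 5.7400
ω₄ (RR) = (vx − vy + k·ωz)/r = 0.6260/0.1 = 6.2600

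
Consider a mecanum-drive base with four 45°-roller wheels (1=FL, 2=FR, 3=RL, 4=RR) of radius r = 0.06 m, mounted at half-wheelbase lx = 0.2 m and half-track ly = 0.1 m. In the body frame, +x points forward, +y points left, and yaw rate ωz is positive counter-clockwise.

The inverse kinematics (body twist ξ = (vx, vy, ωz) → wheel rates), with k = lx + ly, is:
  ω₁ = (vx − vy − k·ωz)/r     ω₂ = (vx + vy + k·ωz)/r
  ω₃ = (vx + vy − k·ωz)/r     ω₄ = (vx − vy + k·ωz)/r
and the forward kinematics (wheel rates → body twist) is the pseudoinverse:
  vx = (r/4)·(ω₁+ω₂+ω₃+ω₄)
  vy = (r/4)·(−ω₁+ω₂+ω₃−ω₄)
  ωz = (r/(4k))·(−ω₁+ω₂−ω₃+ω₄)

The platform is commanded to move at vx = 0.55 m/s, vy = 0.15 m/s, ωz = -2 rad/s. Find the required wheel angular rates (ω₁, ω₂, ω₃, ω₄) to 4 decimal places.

(16.6667, 1.6667, 21.6667, -3.3333)

k = lx + ly = 0.2 + 0.1 = 0.3000;  k·ωz = 0.3000·-2 = -0.6000
ω₁ (FL) = (vx − vy − k·ωz)/r = 1.0000/0.06 = 16.6667
ω₂ (FR) = (vx + vy + k·ωz)/r = 0.1000/0.06 = 1.6667
ω₃ (RL) = (vx + vy − k·ωz)/r = 1.3000/0.06 = 21.6667
ω₄ (RR) = (vx − vy + k·ωz)/r = -0.2000/0.06 = -3.3333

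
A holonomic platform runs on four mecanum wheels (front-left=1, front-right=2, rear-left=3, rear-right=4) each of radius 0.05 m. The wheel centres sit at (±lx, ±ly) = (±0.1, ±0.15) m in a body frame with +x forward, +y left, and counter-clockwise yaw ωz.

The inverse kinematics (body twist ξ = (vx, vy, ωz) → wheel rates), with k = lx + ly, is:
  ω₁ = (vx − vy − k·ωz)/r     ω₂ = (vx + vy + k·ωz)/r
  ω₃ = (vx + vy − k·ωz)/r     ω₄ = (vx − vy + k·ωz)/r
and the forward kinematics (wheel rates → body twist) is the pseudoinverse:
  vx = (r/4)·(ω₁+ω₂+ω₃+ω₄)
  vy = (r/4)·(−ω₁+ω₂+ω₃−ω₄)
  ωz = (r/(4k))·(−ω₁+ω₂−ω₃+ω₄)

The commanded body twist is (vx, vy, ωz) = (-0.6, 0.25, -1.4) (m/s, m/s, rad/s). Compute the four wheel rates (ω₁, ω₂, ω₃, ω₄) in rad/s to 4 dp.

k = lx + ly = 0.1 + 0.15 = 0.2500;  k·ωz = 0.2500·-1.4 = -0.3500
ω₁ (FL) = (vx − vy − k·ωz)/r = -0.5000/0.05 = -10.0000
ω₂ (FR) = (vx + vy + k·ωz)/r = -0.7000/0.05 = -14.0000
ω₃ (RL) = (vx + vy − k·ωz)/r = 0.0000/0.05 = 0.0000
ω₄ (RR) = (vx − vy + k·ωz)/r = -1.2000/0.05 = -24.0000

(-10.0000, -14.0000, 0.0000, -24.0000)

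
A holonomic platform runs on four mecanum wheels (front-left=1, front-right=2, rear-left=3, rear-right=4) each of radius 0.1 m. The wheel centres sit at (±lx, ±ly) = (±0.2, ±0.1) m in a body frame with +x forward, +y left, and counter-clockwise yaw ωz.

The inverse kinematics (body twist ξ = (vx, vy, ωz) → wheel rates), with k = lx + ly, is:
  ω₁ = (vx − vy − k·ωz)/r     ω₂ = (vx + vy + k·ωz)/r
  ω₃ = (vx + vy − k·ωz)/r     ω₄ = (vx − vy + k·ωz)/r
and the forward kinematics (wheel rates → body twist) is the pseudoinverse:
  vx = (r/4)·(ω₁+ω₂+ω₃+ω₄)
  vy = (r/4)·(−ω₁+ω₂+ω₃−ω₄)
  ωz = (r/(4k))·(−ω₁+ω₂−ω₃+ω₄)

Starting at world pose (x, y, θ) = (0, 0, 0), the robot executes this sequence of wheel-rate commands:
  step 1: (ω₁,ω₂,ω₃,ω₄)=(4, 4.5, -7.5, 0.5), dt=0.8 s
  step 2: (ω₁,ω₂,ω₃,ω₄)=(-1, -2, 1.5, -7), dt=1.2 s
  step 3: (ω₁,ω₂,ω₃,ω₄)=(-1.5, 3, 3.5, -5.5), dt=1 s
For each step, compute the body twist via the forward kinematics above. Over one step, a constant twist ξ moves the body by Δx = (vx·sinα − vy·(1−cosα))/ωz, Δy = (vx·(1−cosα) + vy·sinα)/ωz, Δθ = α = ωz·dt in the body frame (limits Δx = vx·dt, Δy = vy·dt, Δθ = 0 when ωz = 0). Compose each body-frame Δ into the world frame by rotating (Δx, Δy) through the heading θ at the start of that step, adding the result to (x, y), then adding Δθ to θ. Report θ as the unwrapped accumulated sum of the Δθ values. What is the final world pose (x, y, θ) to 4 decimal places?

step 1: ξ=(vx,vy,ωz)=(0.0375, -0.1875, 0.7083), dt=0.8 → body Δ=(0.0698, -0.1338, 0.5667) → world pose (0.0698, -0.1338, 0.5667)
step 2: ξ=(vx,vy,ωz)=(-0.2125, 0.1875, -0.7917), dt=1.2 → body Δ=(-0.1193, 0.3049, -0.9500) → world pose (-0.1945, 0.0594, -0.3833)
step 3: ξ=(vx,vy,ωz)=(-0.0125, 0.3375, -0.3750), dt=1.0 → body Δ=(0.0503, 0.3320, -0.3750) → world pose (-0.0237, 0.3485, -0.7583)

(-0.0237, 0.3485, -0.7583)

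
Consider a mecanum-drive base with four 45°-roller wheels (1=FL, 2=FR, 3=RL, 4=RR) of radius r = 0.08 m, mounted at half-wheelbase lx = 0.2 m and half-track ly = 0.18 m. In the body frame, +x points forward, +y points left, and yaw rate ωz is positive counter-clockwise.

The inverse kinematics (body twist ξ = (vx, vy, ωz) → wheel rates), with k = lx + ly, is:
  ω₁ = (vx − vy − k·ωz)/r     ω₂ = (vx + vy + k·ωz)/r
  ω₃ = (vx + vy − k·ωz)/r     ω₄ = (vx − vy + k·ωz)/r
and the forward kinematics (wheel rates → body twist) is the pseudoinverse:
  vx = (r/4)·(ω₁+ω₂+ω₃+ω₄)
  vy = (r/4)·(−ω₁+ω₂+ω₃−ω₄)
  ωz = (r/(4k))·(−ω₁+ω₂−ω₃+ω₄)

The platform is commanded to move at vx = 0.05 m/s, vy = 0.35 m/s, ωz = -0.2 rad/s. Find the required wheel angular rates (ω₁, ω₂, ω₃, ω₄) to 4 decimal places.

k = lx + ly = 0.2 + 0.18 = 0.3800;  k·ωz = 0.3800·-0.2 = -0.0760
ω₁ (FL) = (vx − vy − k·ωz)/r = -0.2240/0.08 = -2.8000
ω₂ (FR) = (vx + vy + k·ωz)/r = 0.3240/0.08 = 4.0500
ω₃ (RL) = (vx + vy − k·ωz)/r = 0.4760/0.08 = 5.9500
ω₄ (RR) = (vx − vy + k·ωz)/r = -0.3760/0.08 = -4.7000

(-2.8000, 4.0500, 5.9500, -4.7000)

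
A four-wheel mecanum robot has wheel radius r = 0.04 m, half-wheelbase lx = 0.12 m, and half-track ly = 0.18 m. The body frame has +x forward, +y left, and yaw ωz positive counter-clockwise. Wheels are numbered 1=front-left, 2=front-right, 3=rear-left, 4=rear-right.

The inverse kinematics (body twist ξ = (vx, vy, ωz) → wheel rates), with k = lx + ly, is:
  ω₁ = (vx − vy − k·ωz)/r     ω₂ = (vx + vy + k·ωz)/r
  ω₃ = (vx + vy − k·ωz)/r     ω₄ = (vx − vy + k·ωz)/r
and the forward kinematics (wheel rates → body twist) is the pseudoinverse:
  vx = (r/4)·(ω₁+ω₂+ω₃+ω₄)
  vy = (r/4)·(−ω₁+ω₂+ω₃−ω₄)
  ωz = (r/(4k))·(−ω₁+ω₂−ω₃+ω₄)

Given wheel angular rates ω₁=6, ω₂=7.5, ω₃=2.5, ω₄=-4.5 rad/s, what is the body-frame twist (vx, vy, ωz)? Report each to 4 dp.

(0.1150, 0.0850, -0.1833)

k = lx + ly = 0.12 + 0.18 = 0.3000
ω₁+ω₂+ω₃+ω₄ = 11.5000  →  vx = (0.04/4)·11.5000 = 0.1150
−ω₁+ω₂+ω₃−ω₄ = 8.5000  →  vy = (0.04/4)·8.5000 = 0.0850
−ω₁+ω₂−ω₃+ω₄ = -5.5000  →  ωz = (0.04/1.2000)·-5.5000 = -0.1833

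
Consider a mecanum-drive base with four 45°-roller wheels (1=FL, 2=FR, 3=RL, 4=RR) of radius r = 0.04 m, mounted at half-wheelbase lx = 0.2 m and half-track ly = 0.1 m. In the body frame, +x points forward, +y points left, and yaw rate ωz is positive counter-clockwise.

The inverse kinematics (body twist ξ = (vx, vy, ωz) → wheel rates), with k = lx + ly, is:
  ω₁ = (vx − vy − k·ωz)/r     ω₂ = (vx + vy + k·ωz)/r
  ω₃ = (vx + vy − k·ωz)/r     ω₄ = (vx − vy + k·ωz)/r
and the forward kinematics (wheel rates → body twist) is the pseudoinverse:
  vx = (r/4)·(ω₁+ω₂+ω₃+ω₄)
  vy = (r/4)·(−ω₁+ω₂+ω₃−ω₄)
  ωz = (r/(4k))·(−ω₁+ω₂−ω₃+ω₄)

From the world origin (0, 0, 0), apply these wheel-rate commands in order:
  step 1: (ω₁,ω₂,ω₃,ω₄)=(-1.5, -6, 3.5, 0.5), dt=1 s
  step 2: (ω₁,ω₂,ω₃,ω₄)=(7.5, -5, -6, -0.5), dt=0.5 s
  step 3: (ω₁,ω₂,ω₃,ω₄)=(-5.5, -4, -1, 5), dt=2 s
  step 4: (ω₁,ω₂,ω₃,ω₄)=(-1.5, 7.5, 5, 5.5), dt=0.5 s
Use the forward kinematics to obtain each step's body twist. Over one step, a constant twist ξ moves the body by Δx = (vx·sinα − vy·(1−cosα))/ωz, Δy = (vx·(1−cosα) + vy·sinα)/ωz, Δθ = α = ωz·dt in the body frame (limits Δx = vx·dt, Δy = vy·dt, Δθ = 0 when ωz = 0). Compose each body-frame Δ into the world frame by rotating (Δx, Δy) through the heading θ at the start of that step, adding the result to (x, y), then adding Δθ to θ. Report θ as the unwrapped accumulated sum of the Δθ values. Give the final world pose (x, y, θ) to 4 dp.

(-0.1297, -0.1070, 0.2917)

step 1: ξ=(vx,vy,ωz)=(-0.0350, -0.0150, -0.2500), dt=1.0 → body Δ=(-0.0365, -0.0105, -0.2500) → world pose (-0.0365, -0.0105, -0.2500)
step 2: ξ=(vx,vy,ωz)=(-0.0400, -0.1800, -0.2333), dt=0.5 → body Δ=(-0.0252, -0.0886, -0.1167) → world pose (-0.0828, -0.0901, -0.3667)
step 3: ξ=(vx,vy,ωz)=(-0.0550, -0.0450, 0.2500), dt=2.0 → body Δ=(-0.0834, -0.1132, 0.5000) → world pose (-0.2013, -0.1659, 0.1333)
step 4: ξ=(vx,vy,ωz)=(0.1650, 0.0850, 0.3167), dt=0.5 → body Δ=(0.0788, 0.0488, 0.1583) → world pose (-0.1297, -0.1070, 0.2917)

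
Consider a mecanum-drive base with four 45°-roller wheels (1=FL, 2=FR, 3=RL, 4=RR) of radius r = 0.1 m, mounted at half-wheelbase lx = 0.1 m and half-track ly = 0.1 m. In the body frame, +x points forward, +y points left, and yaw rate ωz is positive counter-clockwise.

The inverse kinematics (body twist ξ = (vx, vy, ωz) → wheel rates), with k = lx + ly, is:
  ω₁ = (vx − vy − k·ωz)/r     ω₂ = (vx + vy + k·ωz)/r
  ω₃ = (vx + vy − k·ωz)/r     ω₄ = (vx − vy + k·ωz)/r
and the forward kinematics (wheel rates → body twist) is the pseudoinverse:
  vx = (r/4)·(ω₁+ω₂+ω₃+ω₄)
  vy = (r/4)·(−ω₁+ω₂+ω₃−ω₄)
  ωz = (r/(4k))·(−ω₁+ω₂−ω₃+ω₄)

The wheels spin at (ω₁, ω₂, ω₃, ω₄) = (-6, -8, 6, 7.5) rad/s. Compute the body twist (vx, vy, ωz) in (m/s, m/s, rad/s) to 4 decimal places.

(-0.0125, -0.0875, -0.0625)

k = lx + ly = 0.1 + 0.1 = 0.2000
ω₁+ω₂+ω₃+ω₄ = -0.5000  →  vx = (0.1/4)·-0.5000 = -0.0125
−ω₁+ω₂+ω₃−ω₄ = -3.5000  →  vy = (0.1/4)·-3.5000 = -0.0875
−ω₁+ω₂−ω₃+ω₄ = -0.5000  →  ωz = (0.1/0.8000)·-0.5000 = -0.0625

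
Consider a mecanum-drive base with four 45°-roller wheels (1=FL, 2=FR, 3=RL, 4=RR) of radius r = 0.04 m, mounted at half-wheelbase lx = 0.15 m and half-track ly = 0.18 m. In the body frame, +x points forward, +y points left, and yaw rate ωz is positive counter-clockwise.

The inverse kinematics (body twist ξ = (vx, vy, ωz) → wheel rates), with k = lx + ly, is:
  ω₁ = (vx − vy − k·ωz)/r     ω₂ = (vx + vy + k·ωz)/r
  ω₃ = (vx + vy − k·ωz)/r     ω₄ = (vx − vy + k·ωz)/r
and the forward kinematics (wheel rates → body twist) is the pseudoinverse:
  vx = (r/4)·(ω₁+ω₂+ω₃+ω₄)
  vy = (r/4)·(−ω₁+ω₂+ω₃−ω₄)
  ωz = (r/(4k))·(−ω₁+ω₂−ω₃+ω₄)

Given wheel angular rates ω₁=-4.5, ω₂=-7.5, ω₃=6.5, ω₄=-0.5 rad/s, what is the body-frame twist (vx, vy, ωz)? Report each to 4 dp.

(-0.0600, 0.0400, -0.3030)

k = lx + ly = 0.15 + 0.18 = 0.3300
ω₁+ω₂+ω₃+ω₄ = -6.0000  →  vx = (0.04/4)·-6.0000 = -0.0600
−ω₁+ω₂+ω₃−ω₄ = 4.0000  →  vy = (0.04/4)·4.0000 = 0.0400
−ω₁+ω₂−ω₃+ω₄ = -10.0000  →  ωz = (0.04/1.3200)·-10.0000 = -0.3030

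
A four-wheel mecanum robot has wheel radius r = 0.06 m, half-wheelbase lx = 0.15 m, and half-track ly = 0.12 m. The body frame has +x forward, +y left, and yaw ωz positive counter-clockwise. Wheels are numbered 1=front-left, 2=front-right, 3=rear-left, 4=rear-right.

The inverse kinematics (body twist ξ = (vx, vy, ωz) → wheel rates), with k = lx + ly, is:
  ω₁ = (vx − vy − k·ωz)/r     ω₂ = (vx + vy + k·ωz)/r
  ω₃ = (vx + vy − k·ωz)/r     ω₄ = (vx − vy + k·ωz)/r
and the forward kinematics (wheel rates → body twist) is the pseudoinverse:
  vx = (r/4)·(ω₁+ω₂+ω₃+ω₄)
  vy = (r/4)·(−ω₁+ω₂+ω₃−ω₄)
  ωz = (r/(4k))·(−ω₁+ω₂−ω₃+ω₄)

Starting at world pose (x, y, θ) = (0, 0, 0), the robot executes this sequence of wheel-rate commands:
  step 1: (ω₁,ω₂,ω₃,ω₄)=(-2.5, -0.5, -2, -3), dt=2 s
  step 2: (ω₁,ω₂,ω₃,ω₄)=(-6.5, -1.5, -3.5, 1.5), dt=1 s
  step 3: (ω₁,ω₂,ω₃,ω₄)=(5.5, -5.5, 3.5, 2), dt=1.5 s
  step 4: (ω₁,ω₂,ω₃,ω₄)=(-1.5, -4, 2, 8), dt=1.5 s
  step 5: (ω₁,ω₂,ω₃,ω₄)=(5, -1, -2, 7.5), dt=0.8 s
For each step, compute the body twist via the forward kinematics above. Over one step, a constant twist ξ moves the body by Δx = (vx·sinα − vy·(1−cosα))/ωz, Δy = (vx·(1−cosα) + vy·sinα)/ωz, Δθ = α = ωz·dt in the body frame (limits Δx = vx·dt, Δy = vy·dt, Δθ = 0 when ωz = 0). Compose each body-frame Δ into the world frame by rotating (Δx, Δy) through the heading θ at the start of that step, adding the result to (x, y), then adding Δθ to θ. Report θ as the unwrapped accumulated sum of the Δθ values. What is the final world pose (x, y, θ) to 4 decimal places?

(-0.0671, -0.5595, 0.0722)

step 1: ξ=(vx,vy,ωz)=(-0.1200, 0.0450, 0.0556), dt=2.0 → body Δ=(-0.2445, 0.0765, 0.1111) → world pose (-0.2445, 0.0765, 0.1111)
step 2: ξ=(vx,vy,ωz)=(-0.1500, 0.0000, 0.5556), dt=1.0 → body Δ=(-0.1424, -0.0406, 0.5556) → world pose (-0.3815, 0.0203, 0.6667)
step 3: ξ=(vx,vy,ωz)=(0.0825, -0.1425, -0.6944), dt=1.5 → body Δ=(0.0009, -0.2360, -1.0417) → world pose (-0.2349, -0.1645, -0.3750)
step 4: ξ=(vx,vy,ωz)=(0.0675, -0.1275, 0.1944), dt=1.5 → body Δ=(0.1275, -0.1739, 0.2917) → world pose (-0.1799, -0.3730, -0.0833)
step 5: ξ=(vx,vy,ωz)=(0.1425, -0.2325, 0.1944), dt=0.8 → body Δ=(0.1280, -0.1764, 0.1556) → world pose (-0.0671, -0.5595, 0.0722)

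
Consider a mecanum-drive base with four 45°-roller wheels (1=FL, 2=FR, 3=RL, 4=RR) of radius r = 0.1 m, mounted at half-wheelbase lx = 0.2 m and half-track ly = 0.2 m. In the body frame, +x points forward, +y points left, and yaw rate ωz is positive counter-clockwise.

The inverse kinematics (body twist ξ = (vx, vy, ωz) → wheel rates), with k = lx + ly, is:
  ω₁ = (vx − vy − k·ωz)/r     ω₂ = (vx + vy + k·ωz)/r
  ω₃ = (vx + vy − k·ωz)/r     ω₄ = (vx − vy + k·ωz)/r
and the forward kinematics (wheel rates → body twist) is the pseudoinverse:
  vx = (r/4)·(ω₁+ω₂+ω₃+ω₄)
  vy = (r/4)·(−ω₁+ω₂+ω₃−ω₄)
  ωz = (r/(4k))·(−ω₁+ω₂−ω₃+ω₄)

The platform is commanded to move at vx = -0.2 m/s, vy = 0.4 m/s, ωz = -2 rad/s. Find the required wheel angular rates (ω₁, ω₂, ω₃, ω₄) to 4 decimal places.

(2.0000, -6.0000, 10.0000, -14.0000)

k = lx + ly = 0.2 + 0.2 = 0.4000;  k·ωz = 0.4000·-2 = -0.8000
ω₁ (FL) = (vx − vy − k·ωz)/r = 0.2000/0.1 = 2.0000
ω₂ (FR) = (vx + vy + k·ωz)/r = -0.6000/0.1 = -6.0000
ω₃ (RL) = (vx + vy − k·ωz)/r = 1.0000/0.1 = 10.0000
ω₄ (RR) = (vx − vy + k·ωz)/r = -1.4000/0.1 = -14.0000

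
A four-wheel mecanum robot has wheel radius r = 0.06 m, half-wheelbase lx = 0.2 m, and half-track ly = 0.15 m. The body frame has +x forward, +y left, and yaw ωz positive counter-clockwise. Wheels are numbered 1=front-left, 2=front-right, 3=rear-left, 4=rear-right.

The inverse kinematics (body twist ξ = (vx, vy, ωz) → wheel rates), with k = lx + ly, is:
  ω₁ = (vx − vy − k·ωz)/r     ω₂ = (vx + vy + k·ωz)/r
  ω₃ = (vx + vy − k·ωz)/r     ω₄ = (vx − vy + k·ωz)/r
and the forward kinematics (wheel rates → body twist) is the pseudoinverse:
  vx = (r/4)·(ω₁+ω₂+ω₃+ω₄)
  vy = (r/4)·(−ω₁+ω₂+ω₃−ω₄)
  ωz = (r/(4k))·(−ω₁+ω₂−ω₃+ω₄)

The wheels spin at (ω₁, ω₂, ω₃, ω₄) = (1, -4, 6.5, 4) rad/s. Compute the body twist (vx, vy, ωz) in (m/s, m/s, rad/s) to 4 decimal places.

(0.1125, -0.0375, -0.3214)

k = lx + ly = 0.2 + 0.15 = 0.3500
ω₁+ω₂+ω₃+ω₄ = 7.5000  →  vx = (0.06/4)·7.5000 = 0.1125
−ω₁+ω₂+ω₃−ω₄ = -2.5000  →  vy = (0.06/4)·-2.5000 = -0.0375
−ω₁+ω₂−ω₃+ω₄ = -7.5000  →  ωz = (0.06/1.4000)·-7.5000 = -0.3214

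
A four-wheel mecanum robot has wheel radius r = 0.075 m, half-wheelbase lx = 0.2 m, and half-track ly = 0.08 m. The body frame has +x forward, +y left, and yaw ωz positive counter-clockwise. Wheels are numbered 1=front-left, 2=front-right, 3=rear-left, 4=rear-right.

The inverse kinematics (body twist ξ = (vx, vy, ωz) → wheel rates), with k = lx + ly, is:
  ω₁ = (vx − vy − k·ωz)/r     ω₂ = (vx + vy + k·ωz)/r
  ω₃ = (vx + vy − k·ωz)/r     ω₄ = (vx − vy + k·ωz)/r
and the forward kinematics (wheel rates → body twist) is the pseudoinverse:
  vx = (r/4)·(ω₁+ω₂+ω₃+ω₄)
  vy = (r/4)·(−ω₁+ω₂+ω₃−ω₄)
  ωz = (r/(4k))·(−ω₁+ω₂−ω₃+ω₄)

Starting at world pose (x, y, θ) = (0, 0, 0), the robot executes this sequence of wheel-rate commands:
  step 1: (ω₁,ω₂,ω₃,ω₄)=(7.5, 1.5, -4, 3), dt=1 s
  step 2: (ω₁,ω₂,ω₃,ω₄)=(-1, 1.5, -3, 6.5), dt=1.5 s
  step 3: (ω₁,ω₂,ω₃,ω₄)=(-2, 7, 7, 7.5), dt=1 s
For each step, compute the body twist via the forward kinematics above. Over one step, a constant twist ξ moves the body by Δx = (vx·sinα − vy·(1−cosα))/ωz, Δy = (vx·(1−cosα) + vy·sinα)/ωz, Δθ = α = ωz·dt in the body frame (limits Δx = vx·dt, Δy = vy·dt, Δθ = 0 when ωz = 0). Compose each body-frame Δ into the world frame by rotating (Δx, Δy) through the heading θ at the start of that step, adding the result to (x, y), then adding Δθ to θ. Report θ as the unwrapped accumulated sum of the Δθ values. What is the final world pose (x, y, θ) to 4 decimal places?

step 1: ξ=(vx,vy,ωz)=(0.1500, -0.2437, 0.0670), dt=1.0 → body Δ=(0.1580, -0.2385, 0.0670) → world pose (0.1580, -0.2385, 0.0670)
step 2: ξ=(vx,vy,ωz)=(0.0750, -0.1313, 0.8036), dt=1.5 → body Δ=(0.1921, -0.0926, 1.2054) → world pose (0.3559, -0.3181, 1.2723)
step 3: ξ=(vx,vy,ωz)=(0.3656, 0.1594, 0.6362), dt=1.0 → body Δ=(0.2925, 0.2613, 0.6362) → world pose (0.1922, 0.0383, 1.9085)

(0.1922, 0.0383, 1.9085)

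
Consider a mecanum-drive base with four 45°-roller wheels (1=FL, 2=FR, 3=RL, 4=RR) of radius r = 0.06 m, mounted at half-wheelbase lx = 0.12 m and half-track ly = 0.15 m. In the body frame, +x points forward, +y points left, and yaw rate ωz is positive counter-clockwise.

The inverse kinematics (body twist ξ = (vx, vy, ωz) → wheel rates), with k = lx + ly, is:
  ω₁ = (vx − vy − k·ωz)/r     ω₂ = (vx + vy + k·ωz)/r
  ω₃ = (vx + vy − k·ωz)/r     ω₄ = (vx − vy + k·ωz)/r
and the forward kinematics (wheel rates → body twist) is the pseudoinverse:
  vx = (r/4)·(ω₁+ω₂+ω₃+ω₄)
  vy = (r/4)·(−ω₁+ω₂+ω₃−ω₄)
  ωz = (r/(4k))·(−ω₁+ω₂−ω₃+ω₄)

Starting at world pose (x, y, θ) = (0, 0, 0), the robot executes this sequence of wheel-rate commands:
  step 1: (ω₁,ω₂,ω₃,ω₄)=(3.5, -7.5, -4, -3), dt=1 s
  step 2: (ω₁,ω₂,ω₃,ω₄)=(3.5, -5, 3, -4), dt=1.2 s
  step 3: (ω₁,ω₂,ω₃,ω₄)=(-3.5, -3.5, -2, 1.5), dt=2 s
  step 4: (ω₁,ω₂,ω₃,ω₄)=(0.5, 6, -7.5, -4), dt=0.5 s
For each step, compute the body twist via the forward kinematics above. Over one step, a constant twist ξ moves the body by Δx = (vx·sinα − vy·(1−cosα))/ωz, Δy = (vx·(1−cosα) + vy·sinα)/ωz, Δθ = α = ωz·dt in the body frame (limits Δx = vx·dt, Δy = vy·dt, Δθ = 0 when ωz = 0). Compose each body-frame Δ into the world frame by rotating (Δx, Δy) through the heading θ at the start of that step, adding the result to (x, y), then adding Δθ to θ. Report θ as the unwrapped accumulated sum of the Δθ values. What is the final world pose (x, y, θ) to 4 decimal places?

(-0.3952, 0.1411, -0.9500)

step 1: ξ=(vx,vy,ωz)=(-0.1650, -0.1800, -0.5556), dt=1.0 → body Δ=(-0.2054, -0.1262, -0.5556) → world pose (-0.2054, -0.1262, -0.5556)
step 2: ξ=(vx,vy,ωz)=(-0.0375, -0.0225, -0.8611), dt=1.2 → body Δ=(-0.0502, -0.0012, -1.0333) → world pose (-0.2486, -0.1008, -1.5889)
step 3: ξ=(vx,vy,ωz)=(-0.1125, -0.0525, 0.1944), dt=2.0 → body Δ=(-0.1992, -0.1456, 0.3889) → world pose (-0.3906, 0.1010, -1.2000)
step 4: ξ=(vx,vy,ωz)=(-0.0750, 0.0300, 0.5000), dt=0.5 → body Δ=(-0.0390, 0.0102, 0.2500) → world pose (-0.3952, 0.1411, -0.9500)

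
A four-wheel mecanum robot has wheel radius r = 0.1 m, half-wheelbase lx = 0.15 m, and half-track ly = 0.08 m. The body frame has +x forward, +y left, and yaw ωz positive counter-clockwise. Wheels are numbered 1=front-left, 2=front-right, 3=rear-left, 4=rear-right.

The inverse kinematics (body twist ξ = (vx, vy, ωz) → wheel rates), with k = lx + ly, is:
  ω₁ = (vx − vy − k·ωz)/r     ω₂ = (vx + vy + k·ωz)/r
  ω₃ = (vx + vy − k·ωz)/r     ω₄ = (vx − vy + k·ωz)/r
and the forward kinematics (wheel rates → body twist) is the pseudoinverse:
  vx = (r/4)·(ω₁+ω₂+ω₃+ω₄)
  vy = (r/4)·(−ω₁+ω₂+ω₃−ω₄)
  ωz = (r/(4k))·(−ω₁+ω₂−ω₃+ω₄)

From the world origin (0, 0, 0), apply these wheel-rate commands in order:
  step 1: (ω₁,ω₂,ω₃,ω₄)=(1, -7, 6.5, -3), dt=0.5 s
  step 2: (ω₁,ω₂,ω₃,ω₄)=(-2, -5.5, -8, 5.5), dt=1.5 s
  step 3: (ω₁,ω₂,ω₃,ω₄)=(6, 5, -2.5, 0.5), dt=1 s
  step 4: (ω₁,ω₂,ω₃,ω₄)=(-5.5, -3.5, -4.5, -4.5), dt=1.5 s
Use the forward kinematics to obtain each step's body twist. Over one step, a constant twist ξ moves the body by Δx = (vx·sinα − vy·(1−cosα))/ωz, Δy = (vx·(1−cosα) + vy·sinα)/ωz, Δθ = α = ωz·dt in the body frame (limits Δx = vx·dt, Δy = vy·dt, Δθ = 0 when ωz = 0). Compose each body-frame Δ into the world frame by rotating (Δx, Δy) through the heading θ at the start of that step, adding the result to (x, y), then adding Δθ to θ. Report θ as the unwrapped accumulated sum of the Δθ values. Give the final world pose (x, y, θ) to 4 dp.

(-0.5920, -0.9496, 1.2228)

step 1: ξ=(vx,vy,ωz)=(-0.0625, 0.0375, -1.9022), dt=0.5 → body Δ=(-0.0185, 0.0298, -0.9511) → world pose (-0.0185, 0.0298, -0.9511)
step 2: ξ=(vx,vy,ωz)=(-0.2500, -0.4250, 1.0870), dt=1.5 → body Δ=(0.1847, -0.6340, 1.6304) → world pose (-0.4273, -0.4888, 0.6793)
step 3: ξ=(vx,vy,ωz)=(0.2250, -0.1000, 0.2174), dt=1.0 → body Δ=(0.2341, -0.0749, 0.2174) → world pose (-0.1982, -0.4000, 0.8967)
step 4: ξ=(vx,vy,ωz)=(-0.4500, 0.0500, 0.2174), dt=1.5 → body Δ=(-0.6752, -0.0354, 0.3261) → world pose (-0.5920, -0.9496, 1.2228)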